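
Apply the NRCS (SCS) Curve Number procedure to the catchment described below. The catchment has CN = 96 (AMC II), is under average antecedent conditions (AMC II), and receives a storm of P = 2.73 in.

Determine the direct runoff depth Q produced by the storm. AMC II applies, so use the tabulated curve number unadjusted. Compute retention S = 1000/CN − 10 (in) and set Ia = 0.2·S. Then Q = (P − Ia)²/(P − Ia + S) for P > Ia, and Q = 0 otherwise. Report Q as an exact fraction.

Q = 157609/68925 in ≈ 2.287 in

CN(II) = 96; AMC II needs no correction.
Max retention: S = 1000/96 − 10 = 5/12 in (≈ 0.417 in)
Ia = 0.2·(5/12) = 1/12 in ≈ 0.083 in
Since P=2.730 > Ia=0.083: effective rainfall P−Ia = 397/150 in
Q: (397/150)² ÷ (919/300) = 157609/68925 in (≈ 2.287 in)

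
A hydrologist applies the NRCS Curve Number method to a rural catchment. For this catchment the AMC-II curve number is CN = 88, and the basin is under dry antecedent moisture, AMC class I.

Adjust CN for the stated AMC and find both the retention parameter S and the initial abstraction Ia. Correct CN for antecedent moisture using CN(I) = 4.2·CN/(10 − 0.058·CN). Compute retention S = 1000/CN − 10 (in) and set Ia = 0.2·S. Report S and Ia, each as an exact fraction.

Dry (AMC I): CN(I) = 4.2·88/(10 − 0.058·88) = (1848/5)/(612/125) = 3850/51 ≈ 75.490
S = 1000/(3850/51) − 10 = 250/77 in ≈ 3.247 in
Ia = 0.2·(250/77) = 50/77 in ≈ 0.649 in

S = 250/77 in ≈ 3.247 in; Ia = 50/77 in ≈ 0.649 in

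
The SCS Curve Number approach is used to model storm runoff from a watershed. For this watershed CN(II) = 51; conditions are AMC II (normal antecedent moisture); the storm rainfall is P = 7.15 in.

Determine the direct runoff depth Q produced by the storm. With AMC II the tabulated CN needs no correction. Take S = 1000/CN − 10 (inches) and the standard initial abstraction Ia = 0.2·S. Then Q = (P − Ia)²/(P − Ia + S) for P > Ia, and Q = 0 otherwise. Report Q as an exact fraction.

Q = 28440889/15435660 in ≈ 1.843 in

AMC II — tabulated CN = 51 applies directly.
S = 1000/51 − 10 = 490/51 in ≈ 9.608 in
Ia = 0.2·(490/51) = 98/51 in ≈ 1.922 in
Since P=7.150 > Ia=1.922: effective rainfall P−Ia = 5333/1020 in
Q = (5333/1020)²/((5333/1020) + 490/51) = (28440889/1040400)/(15133/1020) = 28440889/15435660 in ≈ 1.843 in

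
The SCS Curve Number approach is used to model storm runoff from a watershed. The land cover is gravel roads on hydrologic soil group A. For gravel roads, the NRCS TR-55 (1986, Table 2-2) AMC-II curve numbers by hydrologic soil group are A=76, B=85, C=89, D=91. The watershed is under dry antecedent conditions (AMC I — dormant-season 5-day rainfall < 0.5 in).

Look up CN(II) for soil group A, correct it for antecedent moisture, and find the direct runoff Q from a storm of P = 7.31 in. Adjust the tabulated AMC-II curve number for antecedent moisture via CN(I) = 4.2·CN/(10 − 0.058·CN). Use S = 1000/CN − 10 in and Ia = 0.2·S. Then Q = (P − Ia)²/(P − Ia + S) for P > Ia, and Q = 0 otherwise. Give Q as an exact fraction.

NRCS table: gravel roads, soil group A → CN(II) = 76
Dry (AMC I): CN(I) = 4.2·76/(10 − 0.058·76) = (1596/5)/(699/125) = 13300/233 ≈ 57.082
Max retention: S = 1000/(13300/233) − 10 = 1000/133 in (≈ 7.519 in)
Ia = 0.2S: 0.2·7.519 = 1.504 in (exactly 200/133)
Excess rainfall: 7.310 − 1.504 = 5.806 in; P > Ia so Q > 0
Runoff Q = (P−Ia)²/(P−Ia+S) = (5.806)²/(5.806+7.519) = 5963391729/2357065900 ≈ 2.530 in

Q = 5963391729/2357065900 in ≈ 2.530 in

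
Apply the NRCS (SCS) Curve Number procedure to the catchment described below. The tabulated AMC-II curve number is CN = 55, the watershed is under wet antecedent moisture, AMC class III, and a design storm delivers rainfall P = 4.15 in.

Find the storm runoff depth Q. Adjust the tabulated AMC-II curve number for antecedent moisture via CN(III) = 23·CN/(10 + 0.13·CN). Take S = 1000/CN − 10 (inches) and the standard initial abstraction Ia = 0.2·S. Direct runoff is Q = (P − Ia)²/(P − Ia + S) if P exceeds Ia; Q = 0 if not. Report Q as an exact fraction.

Q = 302725201/179118940 in ≈ 1.690 in

Adjust CN=55 to AMC III: 23·55/(10 + 0.13·55) → 1265 ÷ (343/20) = 25300/343 ≈ 73.761
Max retention: S = 1000/(25300/343) − 10 = 900/253 in (≈ 3.557 in)
Initial abstraction Ia = S/5 = (900/253)/5 = 180/253 ≈ 0.711 in
P − Ia = 4.150 − 0.711 = 17399/5060 ≈ 3.439 in (> 0, runoff occurs)
Q = (17399/5060)²/((17399/5060) + 900/253) = (302725201/25603600)/(35399/5060) = 302725201/179118940 in ≈ 1.690 in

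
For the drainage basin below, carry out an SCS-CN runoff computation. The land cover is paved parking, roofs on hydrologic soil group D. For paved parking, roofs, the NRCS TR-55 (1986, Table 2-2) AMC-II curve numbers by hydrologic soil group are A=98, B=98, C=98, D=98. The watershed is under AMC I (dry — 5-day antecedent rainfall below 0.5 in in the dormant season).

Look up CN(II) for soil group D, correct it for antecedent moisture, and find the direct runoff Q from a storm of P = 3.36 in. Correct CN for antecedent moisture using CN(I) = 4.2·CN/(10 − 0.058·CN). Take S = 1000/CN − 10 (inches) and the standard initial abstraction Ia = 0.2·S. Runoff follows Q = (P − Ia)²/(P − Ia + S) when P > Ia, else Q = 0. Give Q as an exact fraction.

Q = 1761313024/620204025 in ≈ 2.840 in

NRCS table: paved parking, roofs, soil group D → CN(II) = 98
CN(I) from CN(II)=98: (4.2·98)/(10 − 0.058·98) = 102900/1079 ≈ 95.366
S = 1000/(102900/1079) − 10 = 500/1029 in ≈ 0.486 in
Ia = 0.2S: 0.2·0.486 = 0.097 in (exactly 100/1029)
Excess rainfall: 3.360 − 0.097 = 3.263 in; P > Ia so Q > 0
Q: (83936/25725)² ÷ (96436/25725) = 1761313024/620204025 in (≈ 2.840 in)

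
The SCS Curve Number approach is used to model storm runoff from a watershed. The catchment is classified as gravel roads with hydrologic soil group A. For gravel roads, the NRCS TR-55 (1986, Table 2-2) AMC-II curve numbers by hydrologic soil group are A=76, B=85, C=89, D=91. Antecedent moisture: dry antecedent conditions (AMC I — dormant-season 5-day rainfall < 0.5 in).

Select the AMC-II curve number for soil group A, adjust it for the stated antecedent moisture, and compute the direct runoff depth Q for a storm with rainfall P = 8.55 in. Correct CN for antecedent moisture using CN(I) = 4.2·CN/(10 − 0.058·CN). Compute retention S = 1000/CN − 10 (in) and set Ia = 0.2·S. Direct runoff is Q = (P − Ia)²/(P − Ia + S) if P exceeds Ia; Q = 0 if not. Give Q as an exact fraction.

NRCS table: gravel roads, soil group A → CN(II) = 76
CN(I) from CN(II)=76: (4.2·76)/(10 − 0.058·76) = 13300/233 ≈ 57.082
Retention S: 1000/CN − 10 with CN=57.082 → S = 1000/133 ≈ 7.519 in
Initial abstraction Ia = S/5 = (1000/133)/5 = 200/133 ≈ 1.504 in
Excess rainfall: 8.550 − 1.504 = 7.046 in; P > Ia so Q > 0
Runoff Q = (P−Ia)²/(P−Ia+S) = (7.046)²/(7.046+7.519) = 351300049/103056380 ≈ 3.409 in

Q = 351300049/103056380 in ≈ 3.409 in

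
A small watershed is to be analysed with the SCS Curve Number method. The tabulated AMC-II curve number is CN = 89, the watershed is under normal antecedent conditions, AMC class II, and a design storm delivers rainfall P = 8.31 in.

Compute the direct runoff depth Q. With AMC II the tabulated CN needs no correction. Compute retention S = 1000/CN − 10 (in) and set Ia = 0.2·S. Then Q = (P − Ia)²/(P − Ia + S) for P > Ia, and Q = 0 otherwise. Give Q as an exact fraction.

AMC II — tabulated CN = 89 applies directly.
Max retention: S = 1000/89 − 10 = 110/89 in (≈ 1.236 in)
Initial abstraction Ia = S/5 = (110/89)/5 = 22/89 ≈ 0.247 in
Since P=8.310 > Ia=0.247: effective rainfall P−Ia = 71759/8900 in
Q: (71759/8900)² ÷ (82759/8900) = 5149354081/736555100 in (≈ 6.991 in)

Q = 5149354081/736555100 in ≈ 6.991 in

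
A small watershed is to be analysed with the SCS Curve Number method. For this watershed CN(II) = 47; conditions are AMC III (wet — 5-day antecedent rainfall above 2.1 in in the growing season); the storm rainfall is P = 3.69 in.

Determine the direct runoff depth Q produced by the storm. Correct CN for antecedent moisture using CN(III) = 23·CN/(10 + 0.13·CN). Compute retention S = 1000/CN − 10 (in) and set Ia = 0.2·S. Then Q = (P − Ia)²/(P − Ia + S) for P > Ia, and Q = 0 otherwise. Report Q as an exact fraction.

Q = 85783966321/88954300900 in ≈ 0.964 in

Adjust CN=47 to AMC III: 23·47/(10 + 0.13·47) → 1081 ÷ (1611/100) = 108100/1611 ≈ 67.101
Max retention: S = 1000/(108100/1611) − 10 = 5300/1081 in (≈ 4.903 in)
Ia = 0.2S: 0.2·4.903 = 0.981 in (exactly 1060/1081)
Excess rainfall: 3.690 − 0.981 = 2.709 in; P > Ia so Q > 0
Q = (292889/108100)²/((292889/108100) + 5300/1081) = (85783966321/11685610000)/(822889/108100) = 85783966321/88954300900 in ≈ 0.964 in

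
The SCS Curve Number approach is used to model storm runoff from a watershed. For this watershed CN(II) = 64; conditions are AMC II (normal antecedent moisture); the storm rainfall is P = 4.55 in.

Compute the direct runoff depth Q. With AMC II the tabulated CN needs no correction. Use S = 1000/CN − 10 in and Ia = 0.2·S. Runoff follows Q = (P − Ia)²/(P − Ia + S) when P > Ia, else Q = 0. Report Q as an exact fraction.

Q = 18769/14480 in ≈ 1.296 in

AMC II — tabulated CN = 64 applies directly.
S = 1000/64 − 10 = 45/8 in ≈ 5.625 in
Initial abstraction Ia = S/5 = (45/8)/5 = 9/8 ≈ 1.125 in
Since P=4.550 > Ia=1.125: effective rainfall P−Ia = 137/40 in
Runoff Q = (P−Ia)²/(P−Ia+S) = (3.425)²/(3.425+5.625) = 18769/14480 ≈ 1.296 in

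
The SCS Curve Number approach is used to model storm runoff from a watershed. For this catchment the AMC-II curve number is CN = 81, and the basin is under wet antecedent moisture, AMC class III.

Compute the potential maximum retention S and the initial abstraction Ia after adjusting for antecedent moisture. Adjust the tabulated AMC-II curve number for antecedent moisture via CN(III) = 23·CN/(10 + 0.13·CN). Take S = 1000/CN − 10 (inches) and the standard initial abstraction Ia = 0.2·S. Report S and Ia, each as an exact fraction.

S = 1900/1863 in ≈ 1.020 in; Ia = 380/1863 in ≈ 0.204 in

CN(III) from CN(II)=81: (23·81)/(10 + 0.13·81) = 186300/2053 ≈ 90.745
Retention S: 1000/CN − 10 with CN=90.745 → S = 1900/1863 ≈ 1.020 in
Initial abstraction Ia = S/5 = (1900/1863)/5 = 380/1863 ≈ 0.204 in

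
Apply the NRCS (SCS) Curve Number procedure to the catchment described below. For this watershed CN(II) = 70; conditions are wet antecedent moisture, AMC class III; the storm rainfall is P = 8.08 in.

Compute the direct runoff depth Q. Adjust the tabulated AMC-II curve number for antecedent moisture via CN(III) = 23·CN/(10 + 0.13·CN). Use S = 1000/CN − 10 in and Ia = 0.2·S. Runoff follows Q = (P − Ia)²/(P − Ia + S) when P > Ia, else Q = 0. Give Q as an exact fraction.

Wet (AMC III): CN(III) = 23·70/(10 + 0.13·70) = 1610/(191/10) = 16100/191 ≈ 84.293
Max retention: S = 1000/(16100/191) − 10 = 300/161 in (≈ 1.863 in)
Ia = 0.2S: 0.2·1.863 = 0.373 in (exactly 60/161)
Since P=8.080 > Ia=0.373: effective rainfall P−Ia = 31022/4025 in
Q = (31022/4025)²/((31022/4025) + 300/161) = (962364484/16200625)/(38522/4025) = 481182242/77525525 in ≈ 6.207 in

Q = 481182242/77525525 in ≈ 6.207 in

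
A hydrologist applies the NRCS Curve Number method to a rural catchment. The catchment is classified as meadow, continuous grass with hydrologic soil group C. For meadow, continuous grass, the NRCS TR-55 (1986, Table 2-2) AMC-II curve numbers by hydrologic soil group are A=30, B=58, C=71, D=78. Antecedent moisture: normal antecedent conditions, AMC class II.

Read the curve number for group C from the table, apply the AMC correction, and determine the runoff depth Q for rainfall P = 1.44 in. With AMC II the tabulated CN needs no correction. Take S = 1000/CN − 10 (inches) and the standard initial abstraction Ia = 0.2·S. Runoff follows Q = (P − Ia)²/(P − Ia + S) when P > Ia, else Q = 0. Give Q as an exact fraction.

NRCS table: meadow, continuous grass, soil group C → CN(II) = 71
Average conditions: CN = 71 (no AMC adjustment).
Retention S: 1000/CN − 10 with CN=71.000 → S = 290/71 ≈ 4.085 in
Initial abstraction Ia = S/5 = (290/71)/5 = 58/71 ≈ 0.817 in
P − Ia = 1.440 − 0.817 = 1106/1775 ≈ 0.623 in (> 0, runoff occurs)
Q = (1106/1775)²/((1106/1775) + 290/71) = (1223236/3150625)/(8356/1775) = 305809/3707975 in ≈ 0.082 in

Q = 305809/3707975 in ≈ 0.082 in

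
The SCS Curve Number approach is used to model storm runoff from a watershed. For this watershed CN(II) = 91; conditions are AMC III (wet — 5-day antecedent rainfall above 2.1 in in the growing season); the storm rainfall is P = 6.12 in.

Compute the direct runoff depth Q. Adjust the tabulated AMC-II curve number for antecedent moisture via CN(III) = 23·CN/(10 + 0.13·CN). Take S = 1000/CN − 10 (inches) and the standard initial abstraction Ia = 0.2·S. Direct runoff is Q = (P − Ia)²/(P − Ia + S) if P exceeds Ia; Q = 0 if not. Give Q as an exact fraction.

Wet (AMC III): CN(III) = 23·91/(10 + 0.13·91) = 2093/(2183/100) = 209300/2183 ≈ 95.877
Max retention: S = 1000/(209300/2183) − 10 = 900/2093 in (≈ 0.430 in)
Ia = 0.2·(900/2093) = 180/2093 in ≈ 0.086 in
Since P=6.120 > Ia=0.086: effective rainfall P−Ia = 315729/52325 in
Q: (315729/52325)² ÷ (338229/52325) = 3692029683/655475275 in (≈ 5.633 in)

Q = 3692029683/655475275 in ≈ 5.633 in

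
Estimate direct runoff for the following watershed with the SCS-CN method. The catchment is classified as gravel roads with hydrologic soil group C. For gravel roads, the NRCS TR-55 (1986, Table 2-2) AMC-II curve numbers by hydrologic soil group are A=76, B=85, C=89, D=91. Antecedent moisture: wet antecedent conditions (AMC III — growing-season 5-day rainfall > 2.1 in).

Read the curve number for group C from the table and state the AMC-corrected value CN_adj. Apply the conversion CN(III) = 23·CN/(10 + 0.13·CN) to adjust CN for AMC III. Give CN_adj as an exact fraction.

NRCS table: gravel roads, soil group C → CN(II) = 89
CN(III) from CN(II)=89: (23·89)/(10 + 0.13·89) = 204700/2157 ≈ 94.900

CN_adj = 204700/2157 ≈ 94.900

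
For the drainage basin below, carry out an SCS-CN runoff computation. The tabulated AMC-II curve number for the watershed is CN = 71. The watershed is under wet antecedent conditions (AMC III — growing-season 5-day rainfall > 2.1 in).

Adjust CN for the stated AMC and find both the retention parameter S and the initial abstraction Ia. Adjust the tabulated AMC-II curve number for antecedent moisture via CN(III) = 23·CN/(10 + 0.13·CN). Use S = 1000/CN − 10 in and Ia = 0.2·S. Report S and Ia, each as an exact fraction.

S = 2900/1633 in ≈ 1.776 in; Ia = 580/1633 in ≈ 0.355 in

CN(III) from CN(II)=71: (23·71)/(10 + 0.13·71) = 163300/1923 ≈ 84.919
S = 1000/(163300/1923) − 10 = 2900/1633 in ≈ 1.776 in
Ia = 0.2·(2900/1633) = 580/1633 in ≈ 0.355 in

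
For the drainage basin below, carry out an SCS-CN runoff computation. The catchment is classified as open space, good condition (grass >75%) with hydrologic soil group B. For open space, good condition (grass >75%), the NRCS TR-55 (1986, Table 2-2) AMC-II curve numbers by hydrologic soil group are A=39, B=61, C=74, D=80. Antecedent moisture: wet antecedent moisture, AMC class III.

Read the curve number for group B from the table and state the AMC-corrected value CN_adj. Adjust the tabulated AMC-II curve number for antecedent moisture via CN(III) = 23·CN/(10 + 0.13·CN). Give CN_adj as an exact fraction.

NRCS table: open space, good condition (grass >75%), soil group B → CN(II) = 61
Adjust CN=61 to AMC III: 23·61/(10 + 0.13·61) → 1403 ÷ (1793/100) = 140300/1793 ≈ 78.249

CN_adj = 140300/1793 ≈ 78.249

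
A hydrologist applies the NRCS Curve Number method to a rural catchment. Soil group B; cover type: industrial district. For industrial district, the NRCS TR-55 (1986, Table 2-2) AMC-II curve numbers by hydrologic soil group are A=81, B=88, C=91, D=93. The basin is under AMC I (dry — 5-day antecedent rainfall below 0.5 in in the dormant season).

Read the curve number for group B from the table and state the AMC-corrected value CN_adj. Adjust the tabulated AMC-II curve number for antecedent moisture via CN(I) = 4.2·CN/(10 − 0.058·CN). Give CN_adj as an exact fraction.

NRCS table: industrial district, soil group B → CN(II) = 88
CN(I) from CN(II)=88: (4.2·88)/(10 − 0.058·88) = 3850/51 ≈ 75.490

CN_adj = 3850/51 ≈ 75.490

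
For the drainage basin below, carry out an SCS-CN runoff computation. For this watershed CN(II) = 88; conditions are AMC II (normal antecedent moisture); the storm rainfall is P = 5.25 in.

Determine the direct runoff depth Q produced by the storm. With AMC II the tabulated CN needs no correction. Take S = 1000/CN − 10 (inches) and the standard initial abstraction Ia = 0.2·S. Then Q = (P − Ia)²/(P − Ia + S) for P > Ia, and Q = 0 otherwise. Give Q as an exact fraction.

CN(II) = 88; AMC II needs no correction.
Max retention: S = 1000/88 − 10 = 15/11 in (≈ 1.364 in)
Ia = 0.2S: 0.2·1.364 = 0.273 in (exactly 3/11)
Since P=5.250 > Ia=0.273: effective rainfall P−Ia = 219/44 in
Q = (219/44)²/((219/44) + 15/11) = (47961/1936)/(279/44) = 5329/1364 in ≈ 3.907 in

Q = 5329/1364 in ≈ 3.907 in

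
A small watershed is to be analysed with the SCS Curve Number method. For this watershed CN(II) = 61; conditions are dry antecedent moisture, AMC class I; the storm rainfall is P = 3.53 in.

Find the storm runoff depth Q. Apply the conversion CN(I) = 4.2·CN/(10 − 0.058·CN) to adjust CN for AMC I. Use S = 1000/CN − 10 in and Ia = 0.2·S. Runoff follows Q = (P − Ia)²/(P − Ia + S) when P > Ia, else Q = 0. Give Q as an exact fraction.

Adjust CN=61 to AMC I: 4.2·61/(10 − 0.058·61) → (1281/5) ÷ (3231/500) = 42700/1077 ≈ 39.647
S = 1000/(42700/1077) − 10 = 6500/427 in ≈ 15.222 in
Ia = 0.2S: 0.2·15.222 = 3.044 in (exactly 1300/427)
Excess rainfall: 3.530 − 3.044 = 0.486 in; P > Ia so Q > 0
Q: (20731/42700)² ÷ (670731/42700) = 429774361/28640213700 in (≈ 0.015 in)

Q = 429774361/28640213700 in ≈ 0.015 in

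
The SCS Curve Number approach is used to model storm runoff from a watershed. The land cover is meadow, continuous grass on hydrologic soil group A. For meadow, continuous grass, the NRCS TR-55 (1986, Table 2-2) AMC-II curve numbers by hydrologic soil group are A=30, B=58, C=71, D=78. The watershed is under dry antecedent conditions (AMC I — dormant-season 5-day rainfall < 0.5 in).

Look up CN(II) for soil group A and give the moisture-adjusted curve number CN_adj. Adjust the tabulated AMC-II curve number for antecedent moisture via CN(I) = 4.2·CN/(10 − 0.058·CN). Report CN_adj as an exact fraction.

NRCS table: meadow, continuous grass, soil group A → CN(II) = 30
Adjust CN=30 to AMC I: 4.2·30/(10 − 0.058·30) → 126 ÷ (413/50) = 900/59 ≈ 15.254

CN_adj = 900/59 ≈ 15.254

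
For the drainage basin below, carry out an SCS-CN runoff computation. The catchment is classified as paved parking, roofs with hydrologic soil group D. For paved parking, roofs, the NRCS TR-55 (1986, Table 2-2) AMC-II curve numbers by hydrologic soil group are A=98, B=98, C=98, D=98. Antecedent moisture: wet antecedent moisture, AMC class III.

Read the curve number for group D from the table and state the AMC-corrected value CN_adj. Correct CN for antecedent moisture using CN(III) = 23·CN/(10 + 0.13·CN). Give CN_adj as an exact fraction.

CN_adj = 112700/1137 ≈ 99.120

NRCS table: paved parking, roofs, soil group D → CN(II) = 98
Wet (AMC III): CN(III) = 23·98/(10 + 0.13·98) = 2254/(1137/50) = 112700/1137 ≈ 99.120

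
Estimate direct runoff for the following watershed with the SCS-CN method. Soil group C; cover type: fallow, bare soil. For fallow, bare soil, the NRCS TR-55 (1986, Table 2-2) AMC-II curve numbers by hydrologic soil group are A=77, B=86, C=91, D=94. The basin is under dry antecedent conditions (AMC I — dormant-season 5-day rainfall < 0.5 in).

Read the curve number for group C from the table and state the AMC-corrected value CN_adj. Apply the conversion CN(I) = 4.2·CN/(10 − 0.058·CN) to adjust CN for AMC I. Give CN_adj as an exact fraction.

NRCS table: fallow, bare soil, soil group C → CN(II) = 91
Dry (AMC I): CN(I) = 4.2·91/(10 − 0.058·91) = (1911/5)/(2361/500) = 63700/787 ≈ 80.940

CN_adj = 63700/787 ≈ 80.940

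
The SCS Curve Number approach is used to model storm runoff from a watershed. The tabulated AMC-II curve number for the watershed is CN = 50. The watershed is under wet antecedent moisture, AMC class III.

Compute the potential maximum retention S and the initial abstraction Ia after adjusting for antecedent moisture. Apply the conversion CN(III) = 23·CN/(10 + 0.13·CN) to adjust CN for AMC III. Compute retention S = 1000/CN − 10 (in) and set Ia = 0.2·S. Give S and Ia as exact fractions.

Wet (AMC III): CN(III) = 23·50/(10 + 0.13·50) = 1150/(33/2) = 2300/33 ≈ 69.697
S = 1000/(2300/33) − 10 = 100/23 in ≈ 4.348 in
Ia = 0.2S: 0.2·4.348 = 0.870 in (exactly 20/23)

S = 100/23 in ≈ 4.348 in; Ia = 20/23 in ≈ 0.870 in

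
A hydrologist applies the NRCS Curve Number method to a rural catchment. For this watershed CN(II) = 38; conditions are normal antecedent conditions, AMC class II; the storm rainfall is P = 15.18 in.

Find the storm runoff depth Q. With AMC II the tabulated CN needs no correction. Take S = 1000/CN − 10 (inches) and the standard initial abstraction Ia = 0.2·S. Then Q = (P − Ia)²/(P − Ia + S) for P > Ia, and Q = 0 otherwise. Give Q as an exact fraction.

AMC II — tabulated CN = 38 applies directly.
Retention S: 1000/CN − 10 with CN=38.000 → S = 310/19 ≈ 16.316 in
Initial abstraction Ia = S/5 = (310/19)/5 = 62/19 ≈ 3.263 in
Excess rainfall: 15.180 − 3.263 = 11.917 in; P > Ia so Q > 0
Q: (11321/950)² ÷ (26821/950) = 128165041/25479950 in (≈ 5.030 in)

Q = 128165041/25479950 in ≈ 5.030 in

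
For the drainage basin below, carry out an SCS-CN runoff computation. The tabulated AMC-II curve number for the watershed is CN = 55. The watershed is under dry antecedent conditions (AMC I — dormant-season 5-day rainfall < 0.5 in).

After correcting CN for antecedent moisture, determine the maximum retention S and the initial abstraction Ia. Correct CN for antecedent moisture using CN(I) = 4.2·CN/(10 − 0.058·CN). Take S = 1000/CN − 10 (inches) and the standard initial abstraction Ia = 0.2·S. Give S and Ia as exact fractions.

S = 1500/77 in ≈ 19.481 in; Ia = 300/77 in ≈ 3.896 in

CN(I) from CN(II)=55: (4.2·55)/(10 − 0.058·55) = 7700/227 ≈ 33.921
Max retention: S = 1000/(7700/227) − 10 = 1500/77 in (≈ 19.481 in)
Ia = 0.2·(1500/77) = 300/77 in ≈ 3.896 in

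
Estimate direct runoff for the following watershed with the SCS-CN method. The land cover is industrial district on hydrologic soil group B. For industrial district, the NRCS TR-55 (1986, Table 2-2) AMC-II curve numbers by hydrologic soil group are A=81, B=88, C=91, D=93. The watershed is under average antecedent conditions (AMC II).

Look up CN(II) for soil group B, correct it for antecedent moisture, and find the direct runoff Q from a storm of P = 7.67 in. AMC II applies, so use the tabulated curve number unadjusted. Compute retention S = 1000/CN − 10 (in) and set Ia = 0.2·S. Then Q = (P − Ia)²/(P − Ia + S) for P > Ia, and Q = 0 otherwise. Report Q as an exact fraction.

NRCS table: industrial district, soil group B → CN(II) = 88
Average conditions: CN = 88 (no AMC adjustment).
Retention S: 1000/CN − 10 with CN=88.000 → S = 15/11 ≈ 1.364 in
Initial abstraction Ia = S/5 = (15/11)/5 = 3/11 ≈ 0.273 in
Since P=7.670 > Ia=0.273: effective rainfall P−Ia = 8137/1100 in
Runoff Q = (P−Ia)²/(P−Ia+S) = (7.397)²/(7.397+1.364) = 66210769/10600700 ≈ 6.246 in

Q = 66210769/10600700 in ≈ 6.246 in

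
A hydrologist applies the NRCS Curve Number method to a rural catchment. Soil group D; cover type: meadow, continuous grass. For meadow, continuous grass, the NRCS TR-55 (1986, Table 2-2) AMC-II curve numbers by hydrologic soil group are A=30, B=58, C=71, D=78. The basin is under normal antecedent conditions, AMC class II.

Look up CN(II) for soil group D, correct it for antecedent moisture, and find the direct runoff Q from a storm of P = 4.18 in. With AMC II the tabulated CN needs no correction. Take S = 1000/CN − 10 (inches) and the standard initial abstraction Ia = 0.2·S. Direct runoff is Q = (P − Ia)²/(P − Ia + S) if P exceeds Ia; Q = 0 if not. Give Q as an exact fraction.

Q = 4519691/2224950 in ≈ 2.031 in

NRCS table: meadow, continuous grass, soil group D → CN(II) = 78
CN(II) = 78; AMC II needs no correction.
Retention S: 1000/CN − 10 with CN=78.000 → S = 110/39 ≈ 2.821 in
Ia = 0.2S: 0.2·2.821 = 0.564 in (exactly 22/39)
P − Ia = 4.180 − 0.564 = 7051/1950 ≈ 3.616 in (> 0, runoff occurs)
Runoff Q = (P−Ia)²/(P−Ia+S) = (3.616)²/(3.616+2.821) = 4519691/2224950 ≈ 2.031 in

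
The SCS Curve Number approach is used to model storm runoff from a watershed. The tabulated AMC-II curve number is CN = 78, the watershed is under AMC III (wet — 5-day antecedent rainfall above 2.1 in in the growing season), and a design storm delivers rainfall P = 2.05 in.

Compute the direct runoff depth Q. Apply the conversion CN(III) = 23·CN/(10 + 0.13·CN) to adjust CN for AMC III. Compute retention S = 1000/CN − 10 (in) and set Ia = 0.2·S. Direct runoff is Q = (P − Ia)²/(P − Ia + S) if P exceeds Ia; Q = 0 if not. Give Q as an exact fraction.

CN(III) from CN(II)=78: (23·78)/(10 + 0.13·78) = 89700/1007 ≈ 89.076
S = 1000/(89700/1007) − 10 = 1100/897 in ≈ 1.226 in
Initial abstraction Ia = S/5 = (1100/897)/5 = 220/897 ≈ 0.245 in
Since P=2.050 > Ia=0.245: effective rainfall P−Ia = 32377/17940 in
Q: (32377/17940)² ÷ (54377/17940) = 1048270129/975523380 in (≈ 1.075 in)

Q = 1048270129/975523380 in ≈ 1.075 in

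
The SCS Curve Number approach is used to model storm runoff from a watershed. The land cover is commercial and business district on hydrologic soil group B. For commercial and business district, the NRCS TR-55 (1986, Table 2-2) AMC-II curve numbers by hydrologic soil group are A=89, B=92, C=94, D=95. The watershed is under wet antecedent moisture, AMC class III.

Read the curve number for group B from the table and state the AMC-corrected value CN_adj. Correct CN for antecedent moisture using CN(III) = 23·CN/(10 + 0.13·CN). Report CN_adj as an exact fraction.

NRCS table: commercial and business district, soil group B → CN(II) = 92
Wet (AMC III): CN(III) = 23·92/(10 + 0.13·92) = 2116/(549/25) = 52900/549 ≈ 96.357

CN_adj = 52900/549 ≈ 96.357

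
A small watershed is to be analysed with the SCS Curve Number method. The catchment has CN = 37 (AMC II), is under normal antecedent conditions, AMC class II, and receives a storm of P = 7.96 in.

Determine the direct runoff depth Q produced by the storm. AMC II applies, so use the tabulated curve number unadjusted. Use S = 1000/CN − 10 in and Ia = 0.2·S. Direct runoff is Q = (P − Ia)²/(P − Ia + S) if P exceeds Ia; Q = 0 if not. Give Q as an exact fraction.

Q = 17749369/18465775 in ≈ 0.961 in

Average conditions: CN = 37 (no AMC adjustment).
Max retention: S = 1000/37 − 10 = 630/37 in (≈ 17.027 in)
Initial abstraction Ia = S/5 = (630/37)/5 = 126/37 ≈ 3.405 in
Since P=7.960 > Ia=3.405: effective rainfall P−Ia = 4213/925 in
Runoff Q = (P−Ia)²/(P−Ia+S) = (4.555)²/(4.555+17.027) = 17749369/18465775 ≈ 0.961 in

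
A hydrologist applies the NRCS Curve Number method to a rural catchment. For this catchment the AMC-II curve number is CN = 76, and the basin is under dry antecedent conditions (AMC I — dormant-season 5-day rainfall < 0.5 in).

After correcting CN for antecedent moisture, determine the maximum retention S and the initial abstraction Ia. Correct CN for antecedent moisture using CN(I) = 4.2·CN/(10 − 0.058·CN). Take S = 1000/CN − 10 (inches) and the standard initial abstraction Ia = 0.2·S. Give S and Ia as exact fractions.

S = 1000/133 in ≈ 7.519 in; Ia = 200/133 in ≈ 1.504 in

CN(I) from CN(II)=76: (4.2·76)/(10 − 0.058·76) = 13300/233 ≈ 57.082
Max retention: S = 1000/(13300/233) − 10 = 1000/133 in (≈ 7.519 in)
Ia = 0.2S: 0.2·7.519 = 1.504 in (exactly 200/133)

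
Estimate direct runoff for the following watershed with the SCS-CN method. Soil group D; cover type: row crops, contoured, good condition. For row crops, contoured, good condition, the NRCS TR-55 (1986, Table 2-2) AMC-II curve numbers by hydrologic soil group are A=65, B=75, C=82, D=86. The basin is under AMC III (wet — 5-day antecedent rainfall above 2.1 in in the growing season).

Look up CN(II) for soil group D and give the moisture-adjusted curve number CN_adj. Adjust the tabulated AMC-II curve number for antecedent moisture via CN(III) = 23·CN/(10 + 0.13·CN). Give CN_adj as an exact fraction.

CN_adj = 98900/1059 ≈ 93.390

NRCS table: row crops, contoured, good condition, soil group D → CN(II) = 86
CN(III) from CN(II)=86: (23·86)/(10 + 0.13·86) = 98900/1059 ≈ 93.390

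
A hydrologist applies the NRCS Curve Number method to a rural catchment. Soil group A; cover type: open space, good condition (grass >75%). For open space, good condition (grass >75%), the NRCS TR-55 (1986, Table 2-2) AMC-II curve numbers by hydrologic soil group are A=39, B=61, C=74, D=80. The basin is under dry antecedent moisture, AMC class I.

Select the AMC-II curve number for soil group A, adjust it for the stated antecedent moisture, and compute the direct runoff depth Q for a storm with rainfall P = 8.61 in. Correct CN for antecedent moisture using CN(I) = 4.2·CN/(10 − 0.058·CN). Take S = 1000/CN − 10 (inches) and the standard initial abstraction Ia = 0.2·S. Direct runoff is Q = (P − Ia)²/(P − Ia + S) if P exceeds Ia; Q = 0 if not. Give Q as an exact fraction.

Q = 9055235281/257588522100 in ≈ 0.035 in

NRCS table: open space, good condition (grass >75%), soil group A → CN(II) = 39
CN(I) from CN(II)=39: (4.2·39)/(10 − 0.058·39) = 81900/3869 ≈ 21.168
Max retention: S = 1000/(81900/3869) − 10 = 30500/819 in (≈ 37.241 in)
Initial abstraction Ia = S/5 = (30500/819)/5 = 6100/819 ≈ 7.448 in
Since P=8.610 > Ia=7.448: effective rainfall P−Ia = 95159/81900 in
Runoff Q = (P−Ia)²/(P−Ia+S) = (1.162)²/(1.162+37.241) = 9055235281/257588522100 ≈ 0.035 in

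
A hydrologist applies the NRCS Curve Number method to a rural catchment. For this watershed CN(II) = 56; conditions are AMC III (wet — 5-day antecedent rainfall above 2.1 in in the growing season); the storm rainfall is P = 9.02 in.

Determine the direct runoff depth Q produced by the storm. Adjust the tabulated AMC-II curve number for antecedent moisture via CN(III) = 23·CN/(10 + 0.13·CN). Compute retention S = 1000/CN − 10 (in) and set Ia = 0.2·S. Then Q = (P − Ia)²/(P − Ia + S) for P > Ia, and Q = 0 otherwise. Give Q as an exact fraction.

Q = 409444211/69238050 in ≈ 5.914 in

Wet (AMC III): CN(III) = 23·56/(10 + 0.13·56) = 1288/(432/25) = 4025/54 ≈ 74.537
Retention S: 1000/CN − 10 with CN=74.537 → S = 550/161 ≈ 3.416 in
Ia = 0.2S: 0.2·3.416 = 0.683 in (exactly 110/161)
Excess rainfall: 9.020 − 0.683 = 8.337 in; P > Ia so Q > 0
Runoff Q = (P−Ia)²/(P−Ia+S) = (8.337)²/(8.337+3.416) = 409444211/69238050 ≈ 5.914 in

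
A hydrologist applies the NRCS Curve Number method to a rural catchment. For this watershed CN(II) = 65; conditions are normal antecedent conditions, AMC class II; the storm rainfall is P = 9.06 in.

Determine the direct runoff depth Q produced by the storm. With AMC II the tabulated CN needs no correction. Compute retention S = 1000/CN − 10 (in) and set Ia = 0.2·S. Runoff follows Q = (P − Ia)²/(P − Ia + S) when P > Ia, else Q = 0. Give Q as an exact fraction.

Q = 26925721/5647850 in ≈ 4.767 in

AMC II — tabulated CN = 65 applies directly.
Retention S: 1000/CN − 10 with CN=65.000 → S = 70/13 ≈ 5.385 in
Initial abstraction Ia = S/5 = (70/13)/5 = 14/13 ≈ 1.077 in
Excess rainfall: 9.060 − 1.077 = 7.983 in; P > Ia so Q > 0
Q = (5189/650)²/((5189/650) + 70/13) = (26925721/422500)/(8689/650) = 26925721/5647850 in ≈ 4.767 in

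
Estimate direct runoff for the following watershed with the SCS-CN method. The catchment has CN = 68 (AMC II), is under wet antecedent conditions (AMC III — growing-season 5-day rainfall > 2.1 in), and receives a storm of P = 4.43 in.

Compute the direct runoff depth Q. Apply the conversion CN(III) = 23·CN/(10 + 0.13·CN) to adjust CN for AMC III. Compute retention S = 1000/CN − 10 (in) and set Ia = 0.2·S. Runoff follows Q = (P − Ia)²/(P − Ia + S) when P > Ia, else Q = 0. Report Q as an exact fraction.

Q = 24715927369/9275028300 in ≈ 2.665 in

Adjust CN=68 to AMC III: 23·68/(10 + 0.13·68) → 1564 ÷ (471/25) = 39100/471 ≈ 83.015
Max retention: S = 1000/(39100/471) − 10 = 800/391 in (≈ 2.046 in)
Initial abstraction Ia = S/5 = (800/391)/5 = 160/391 ≈ 0.409 in
Since P=4.430 > Ia=0.409: effective rainfall P−Ia = 157213/39100 in
Q: (157213/39100)² ÷ (237213/39100) = 24715927369/9275028300 in (≈ 2.665 in)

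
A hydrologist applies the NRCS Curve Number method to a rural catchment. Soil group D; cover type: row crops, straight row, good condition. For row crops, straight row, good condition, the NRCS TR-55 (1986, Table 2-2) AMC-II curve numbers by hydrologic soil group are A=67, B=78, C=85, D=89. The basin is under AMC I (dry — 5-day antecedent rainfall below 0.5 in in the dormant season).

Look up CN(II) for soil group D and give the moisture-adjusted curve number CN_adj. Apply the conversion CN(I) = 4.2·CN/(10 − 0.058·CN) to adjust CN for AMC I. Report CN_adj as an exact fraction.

CN_adj = 186900/2419 ≈ 77.263

NRCS table: row crops, straight row, good condition, soil group D → CN(II) = 89
Dry (AMC I): CN(I) = 4.2·89/(10 − 0.058·89) = (1869/5)/(2419/500) = 186900/2419 ≈ 77.263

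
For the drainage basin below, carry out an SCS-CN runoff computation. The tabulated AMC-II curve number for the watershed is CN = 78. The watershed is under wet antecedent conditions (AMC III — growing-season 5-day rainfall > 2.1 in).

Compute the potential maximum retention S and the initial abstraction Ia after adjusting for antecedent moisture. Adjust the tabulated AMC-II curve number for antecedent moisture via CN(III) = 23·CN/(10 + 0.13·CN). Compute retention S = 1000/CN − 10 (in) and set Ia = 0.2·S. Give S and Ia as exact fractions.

Wet (AMC III): CN(III) = 23·78/(10 + 0.13·78) = 1794/(1007/50) = 89700/1007 ≈ 89.076
S = 1000/(89700/1007) − 10 = 1100/897 in ≈ 1.226 in
Initial abstraction Ia = S/5 = (1100/897)/5 = 220/897 ≈ 0.245 in

S = 1100/897 in ≈ 1.226 in; Ia = 220/897 in ≈ 0.245 in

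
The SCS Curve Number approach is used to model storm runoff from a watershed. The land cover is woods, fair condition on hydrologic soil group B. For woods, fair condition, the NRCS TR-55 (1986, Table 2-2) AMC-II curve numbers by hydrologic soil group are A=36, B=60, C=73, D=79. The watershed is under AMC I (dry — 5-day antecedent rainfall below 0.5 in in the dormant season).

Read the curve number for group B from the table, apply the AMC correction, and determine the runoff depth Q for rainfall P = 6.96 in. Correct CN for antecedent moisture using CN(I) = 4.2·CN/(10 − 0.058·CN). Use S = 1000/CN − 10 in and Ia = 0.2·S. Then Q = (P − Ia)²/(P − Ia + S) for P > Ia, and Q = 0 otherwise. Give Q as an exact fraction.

NRCS table: woods, fair condition, soil group B → CN(II) = 60
Dry (AMC I): CN(I) = 4.2·60/(10 − 0.058·60) = 252/(163/25) = 6300/163 ≈ 38.650
S = 1000/(6300/163) − 10 = 1000/63 in ≈ 15.873 in
Initial abstraction Ia = S/5 = (1000/63)/5 = 200/63 ≈ 3.175 in
P − Ia = 6.960 − 3.175 = 5962/1575 ≈ 3.785 in (> 0, runoff occurs)
Q: (5962/1575)² ÷ (30962/1575) = 17772722/24382575 in (≈ 0.729 in)

Q = 17772722/24382575 in ≈ 0.729 in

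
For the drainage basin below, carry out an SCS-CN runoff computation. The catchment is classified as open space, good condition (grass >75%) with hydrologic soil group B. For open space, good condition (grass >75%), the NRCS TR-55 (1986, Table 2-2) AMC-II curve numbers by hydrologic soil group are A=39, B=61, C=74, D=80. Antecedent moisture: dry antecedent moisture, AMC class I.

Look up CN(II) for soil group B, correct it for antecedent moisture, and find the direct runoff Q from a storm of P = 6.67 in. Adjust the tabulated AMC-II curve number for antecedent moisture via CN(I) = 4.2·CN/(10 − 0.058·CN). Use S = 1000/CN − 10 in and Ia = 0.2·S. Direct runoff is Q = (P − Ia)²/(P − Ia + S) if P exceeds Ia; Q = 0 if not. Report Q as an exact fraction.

NRCS table: open space, good condition (grass >75%), soil group B → CN(II) = 61
Dry (AMC I): CN(I) = 4.2·61/(10 − 0.058·61) = (1281/5)/(3231/500) = 42700/1077 ≈ 39.647
Max retention: S = 1000/(42700/1077) − 10 = 6500/427 in (≈ 15.222 in)
Ia = 0.2S: 0.2·15.222 = 3.044 in (exactly 1300/427)
Excess rainfall: 6.670 − 3.044 = 3.626 in; P > Ia so Q > 0
Q: (154809/42700)² ÷ (804809/42700) = 23965826481/34365344300 in (≈ 0.697 in)

Q = 23965826481/34365344300 in ≈ 0.697 in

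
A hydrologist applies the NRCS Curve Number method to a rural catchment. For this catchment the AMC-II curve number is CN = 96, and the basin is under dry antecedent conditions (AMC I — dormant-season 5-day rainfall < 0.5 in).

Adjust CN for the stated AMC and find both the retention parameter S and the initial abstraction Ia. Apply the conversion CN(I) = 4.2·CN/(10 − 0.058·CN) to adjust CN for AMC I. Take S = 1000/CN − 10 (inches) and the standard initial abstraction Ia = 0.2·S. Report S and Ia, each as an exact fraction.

S = 125/126 in ≈ 0.992 in; Ia = 25/126 in ≈ 0.198 in

CN(I) from CN(II)=96: (4.2·96)/(10 − 0.058·96) = 25200/277 ≈ 90.975
S = 1000/(25200/277) − 10 = 125/126 in ≈ 0.992 in
Ia = 0.2S: 0.2·0.992 = 0.198 in (exactly 25/126)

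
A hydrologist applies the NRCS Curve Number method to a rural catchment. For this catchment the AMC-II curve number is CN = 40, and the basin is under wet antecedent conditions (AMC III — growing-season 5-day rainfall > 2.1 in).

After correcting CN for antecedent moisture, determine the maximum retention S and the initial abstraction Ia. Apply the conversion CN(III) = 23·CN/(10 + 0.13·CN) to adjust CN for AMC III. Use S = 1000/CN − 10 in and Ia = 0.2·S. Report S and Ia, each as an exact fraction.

Adjust CN=40 to AMC III: 23·40/(10 + 0.13·40) → 920 ÷ (76/5) = 1150/19 ≈ 60.526
Max retention: S = 1000/(1150/19) − 10 = 150/23 in (≈ 6.522 in)
Ia = 0.2S: 0.2·6.522 = 1.304 in (exactly 30/23)

S = 150/23 in ≈ 6.522 in; Ia = 30/23 in ≈ 1.304 in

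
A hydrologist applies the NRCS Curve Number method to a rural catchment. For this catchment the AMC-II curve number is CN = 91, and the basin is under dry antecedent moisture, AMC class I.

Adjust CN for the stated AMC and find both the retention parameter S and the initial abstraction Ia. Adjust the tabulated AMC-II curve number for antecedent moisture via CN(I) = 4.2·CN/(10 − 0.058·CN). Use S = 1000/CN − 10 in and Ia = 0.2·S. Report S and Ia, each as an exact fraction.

S = 1500/637 in ≈ 2.355 in; Ia = 300/637 in ≈ 0.471 in

Dry (AMC I): CN(I) = 4.2·91/(10 − 0.058·91) = (1911/5)/(2361/500) = 63700/787 ≈ 80.940
Max retention: S = 1000/(63700/787) − 10 = 1500/637 in (≈ 2.355 in)
Ia = 0.2S: 0.2·2.355 = 0.471 in (exactly 300/637)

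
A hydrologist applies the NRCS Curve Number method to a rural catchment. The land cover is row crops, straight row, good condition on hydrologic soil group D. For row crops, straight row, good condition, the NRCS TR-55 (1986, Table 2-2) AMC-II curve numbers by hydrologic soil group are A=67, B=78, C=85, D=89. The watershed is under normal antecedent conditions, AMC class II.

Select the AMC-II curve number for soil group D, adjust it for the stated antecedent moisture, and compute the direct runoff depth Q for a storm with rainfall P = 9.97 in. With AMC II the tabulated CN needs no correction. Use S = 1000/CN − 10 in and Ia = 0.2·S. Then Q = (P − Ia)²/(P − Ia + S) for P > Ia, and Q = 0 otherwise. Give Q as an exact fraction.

Q = 7487960089/868043700 in ≈ 8.626 in

NRCS table: row crops, straight row, good condition, soil group D → CN(II) = 89
Average conditions: CN = 89 (no AMC adjustment).
Max retention: S = 1000/89 − 10 = 110/89 in (≈ 1.236 in)
Ia = 0.2S: 0.2·1.236 = 0.247 in (exactly 22/89)
Excess rainfall: 9.970 − 0.247 = 9.723 in; P > Ia so Q > 0
Q = (86533/8900)²/((86533/8900) + 110/89) = (7487960089/79210000)/(97533/8900) = 7487960089/868043700 in ≈ 8.626 in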